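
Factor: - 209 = - 11^1*19^1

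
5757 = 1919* 3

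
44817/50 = 44817/50= 896.34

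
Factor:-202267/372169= - 7^ (-1) *13^1*79^(- 1)*673^(-1)*15559^1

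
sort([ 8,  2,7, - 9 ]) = [ - 9,2,7, 8]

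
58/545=58/545 = 0.11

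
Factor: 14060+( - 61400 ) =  - 47340 = - 2^2*3^2* 5^1*263^1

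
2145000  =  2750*780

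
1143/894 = 1 + 83/298= 1.28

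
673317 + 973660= 1646977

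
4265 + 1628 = 5893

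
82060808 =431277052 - 349216244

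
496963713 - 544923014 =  - 47959301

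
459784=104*4421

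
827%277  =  273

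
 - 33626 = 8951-42577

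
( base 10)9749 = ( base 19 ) 1802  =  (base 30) aot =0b10011000010101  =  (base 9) 14332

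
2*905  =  1810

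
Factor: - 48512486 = -2^1*11^1*2205113^1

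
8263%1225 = 913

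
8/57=8/57 = 0.14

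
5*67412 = 337060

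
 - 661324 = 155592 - 816916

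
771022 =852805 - 81783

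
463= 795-332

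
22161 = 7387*3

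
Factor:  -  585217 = - 585217^1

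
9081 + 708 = 9789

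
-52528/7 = -7504 = -7504.00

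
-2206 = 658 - 2864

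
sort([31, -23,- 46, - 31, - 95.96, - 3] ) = [ - 95.96, - 46, - 31,-23, - 3,31 ]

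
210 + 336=546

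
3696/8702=1848/4351 = 0.42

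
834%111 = 57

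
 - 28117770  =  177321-28295091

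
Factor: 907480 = 2^3*5^1*7^2*463^1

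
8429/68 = 123 + 65/68 = 123.96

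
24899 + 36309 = 61208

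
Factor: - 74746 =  - 2^1*7^1*19^1*281^1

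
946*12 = 11352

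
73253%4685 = 2978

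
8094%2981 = 2132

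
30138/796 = 37 + 343/398 = 37.86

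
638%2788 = 638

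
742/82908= 53/5922= 0.01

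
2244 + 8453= 10697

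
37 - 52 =-15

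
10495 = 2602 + 7893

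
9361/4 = 2340 + 1/4 = 2340.25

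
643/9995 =643/9995= 0.06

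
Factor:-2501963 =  - 23^1*181^1 * 601^1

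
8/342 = 4/171  =  0.02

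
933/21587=933/21587=0.04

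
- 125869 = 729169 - 855038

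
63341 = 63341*1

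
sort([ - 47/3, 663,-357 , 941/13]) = [ -357, - 47/3, 941/13,663 ]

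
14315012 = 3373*4244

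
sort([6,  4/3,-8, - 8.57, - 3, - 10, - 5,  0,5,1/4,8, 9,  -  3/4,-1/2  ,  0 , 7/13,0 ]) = [-10 ,-8.57, - 8,-5,-3, -3/4, - 1/2,0, 0,0,1/4,7/13,4/3, 5,  6, 8, 9] 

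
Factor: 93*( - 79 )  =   - 7347= - 3^1*31^1 *79^1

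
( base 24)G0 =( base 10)384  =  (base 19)114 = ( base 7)1056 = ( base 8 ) 600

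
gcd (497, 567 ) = 7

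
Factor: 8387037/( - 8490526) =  - 2^( - 1) * 3^3 * 11^(- 1 ) * 19^1 * 41^( - 1) * 9413^( - 1)*16349^1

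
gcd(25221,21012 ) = 3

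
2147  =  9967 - 7820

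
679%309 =61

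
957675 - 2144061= - 1186386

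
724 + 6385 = 7109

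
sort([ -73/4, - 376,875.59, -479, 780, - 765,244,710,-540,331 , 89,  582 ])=[-765,-540,-479,-376  ,-73/4,89,244, 331 , 582 , 710,  780,875.59 ]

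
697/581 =697/581 = 1.20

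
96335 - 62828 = 33507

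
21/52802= 21/52802 = 0.00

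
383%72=23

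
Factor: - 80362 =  - 2^1 * 23^1*1747^1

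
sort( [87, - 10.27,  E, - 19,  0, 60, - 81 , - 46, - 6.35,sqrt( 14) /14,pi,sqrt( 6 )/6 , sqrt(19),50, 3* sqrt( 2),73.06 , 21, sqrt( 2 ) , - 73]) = [ - 81, - 73, - 46, - 19 , - 10.27, - 6.35, 0,sqrt(14)/14, sqrt( 6)/6,sqrt( 2) , E,pi,3*sqrt(2),sqrt(19 ),  21,50,60, 73.06,87]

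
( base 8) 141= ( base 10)97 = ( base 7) 166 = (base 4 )1201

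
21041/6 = 3506  +  5/6=3506.83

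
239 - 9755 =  - 9516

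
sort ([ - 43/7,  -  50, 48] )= [ - 50, - 43/7, 48] 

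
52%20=12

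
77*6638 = 511126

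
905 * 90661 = 82048205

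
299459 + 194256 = 493715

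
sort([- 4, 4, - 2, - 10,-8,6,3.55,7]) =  [ - 10, - 8, - 4,-2, 3.55, 4 , 6,7 ]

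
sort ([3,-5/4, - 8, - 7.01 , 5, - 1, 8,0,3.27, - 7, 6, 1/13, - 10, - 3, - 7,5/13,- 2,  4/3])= [-10, - 8, - 7.01, - 7, - 7, - 3,  -  2,-5/4, - 1, 0, 1/13,5/13, 4/3, 3,3.27,5, 6, 8] 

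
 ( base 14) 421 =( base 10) 813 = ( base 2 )1100101101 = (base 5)11223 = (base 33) ol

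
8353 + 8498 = 16851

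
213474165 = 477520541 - 264046376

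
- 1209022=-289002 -920020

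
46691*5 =233455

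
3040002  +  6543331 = 9583333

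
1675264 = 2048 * 818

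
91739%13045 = 424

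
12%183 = 12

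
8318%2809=2700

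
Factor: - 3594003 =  -3^1 * 7^2*23^1*1063^1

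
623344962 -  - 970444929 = 1593789891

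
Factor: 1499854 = 2^1*749927^1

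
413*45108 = 18629604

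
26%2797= 26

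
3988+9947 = 13935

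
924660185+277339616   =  1201999801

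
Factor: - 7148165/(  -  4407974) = 2^( - 1) * 5^1*1217^( - 1 )  *1811^(-1)*1429633^1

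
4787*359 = 1718533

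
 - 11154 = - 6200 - 4954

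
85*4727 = 401795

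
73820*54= 3986280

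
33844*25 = 846100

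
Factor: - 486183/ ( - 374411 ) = 3^1*17^1*163^(-1 ) * 2297^( - 1 )*9533^1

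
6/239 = 6/239=0.03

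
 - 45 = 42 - 87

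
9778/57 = 9778/57 = 171.54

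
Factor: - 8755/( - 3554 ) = 2^( - 1)*5^1*17^1*103^1*1777^(-1 ) 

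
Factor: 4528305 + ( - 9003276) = -3^2 * 157^1*3167^1 = -4474971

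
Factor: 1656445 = 5^1*7^2*6761^1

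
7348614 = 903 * 8138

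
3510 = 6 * 585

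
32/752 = 2/47 = 0.04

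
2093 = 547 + 1546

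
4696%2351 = 2345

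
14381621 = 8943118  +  5438503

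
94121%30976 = 1193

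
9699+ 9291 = 18990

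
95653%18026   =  5523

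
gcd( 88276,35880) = 4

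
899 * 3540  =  3182460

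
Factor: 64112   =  2^4*4007^1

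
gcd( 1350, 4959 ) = 9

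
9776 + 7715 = 17491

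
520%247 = 26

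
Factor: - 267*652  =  -174084=- 2^2*3^1*89^1*163^1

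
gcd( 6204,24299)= 517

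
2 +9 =11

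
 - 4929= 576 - 5505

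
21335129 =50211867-28876738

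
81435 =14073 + 67362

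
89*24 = 2136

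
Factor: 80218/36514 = 40109/18257  =  19^1*2111^1*18257^( - 1 )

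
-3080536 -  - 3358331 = 277795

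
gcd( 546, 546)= 546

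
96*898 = 86208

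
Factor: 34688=2^7 * 271^1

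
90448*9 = 814032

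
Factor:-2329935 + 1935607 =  - 2^3*11^1*4481^1=-394328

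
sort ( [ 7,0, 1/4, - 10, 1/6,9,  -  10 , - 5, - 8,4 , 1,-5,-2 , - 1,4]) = [ - 10, - 10,-8, -5  , - 5, -2, - 1,0,1/6, 1/4,  1,4, 4, 7, 9 ] 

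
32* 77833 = 2490656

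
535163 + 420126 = 955289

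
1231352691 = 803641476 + 427711215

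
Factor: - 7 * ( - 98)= 2^1 * 7^3 = 686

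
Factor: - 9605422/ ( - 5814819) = 2^1*3^ ( - 2)*29^(  -  1)*37^1 * 22279^(- 1)*129803^1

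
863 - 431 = 432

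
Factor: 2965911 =3^1*13^1*113^1*673^1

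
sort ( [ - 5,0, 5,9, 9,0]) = [-5, 0,  0,5,  9, 9 ]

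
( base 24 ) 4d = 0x6d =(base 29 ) 3m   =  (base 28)3P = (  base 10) 109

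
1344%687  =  657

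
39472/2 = 19736 = 19736.00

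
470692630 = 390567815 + 80124815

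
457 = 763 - 306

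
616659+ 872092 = 1488751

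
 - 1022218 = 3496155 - 4518373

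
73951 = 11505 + 62446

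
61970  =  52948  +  9022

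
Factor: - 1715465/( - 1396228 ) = 2^( - 2) * 5^1 *103^1 * 113^ ( -1 ) * 3089^( - 1) * 3331^1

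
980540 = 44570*22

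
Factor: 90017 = 90017^1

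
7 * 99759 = 698313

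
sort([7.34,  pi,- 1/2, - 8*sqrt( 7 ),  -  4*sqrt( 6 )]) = [ -8*sqrt( 7 ),  -  4*sqrt( 6 ) , - 1/2,pi,7.34] 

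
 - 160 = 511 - 671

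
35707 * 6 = 214242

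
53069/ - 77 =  - 53069/77= - 689.21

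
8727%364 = 355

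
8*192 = 1536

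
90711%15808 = 11671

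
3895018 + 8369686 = 12264704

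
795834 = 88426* 9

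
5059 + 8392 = 13451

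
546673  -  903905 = -357232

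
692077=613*1129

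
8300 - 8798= - 498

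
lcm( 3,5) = 15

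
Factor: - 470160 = -2^4*3^2 * 5^1 *653^1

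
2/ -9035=-1 + 9033/9035=   - 0.00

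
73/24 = 73/24 = 3.04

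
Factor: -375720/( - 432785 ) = 2^3*3^1 * 31^1*857^( - 1 ) = 744/857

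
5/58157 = 5/58157 = 0.00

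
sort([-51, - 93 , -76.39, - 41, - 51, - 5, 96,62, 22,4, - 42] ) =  [ - 93, - 76.39,  -  51, - 51, - 42,-41, - 5, 4 , 22 , 62, 96]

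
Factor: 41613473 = 11^2  *  343913^1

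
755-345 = 410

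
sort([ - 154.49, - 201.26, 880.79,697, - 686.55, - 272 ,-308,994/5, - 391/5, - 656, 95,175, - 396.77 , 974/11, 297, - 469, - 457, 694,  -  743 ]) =[ - 743, - 686.55, - 656,-469, - 457, - 396.77, - 308, - 272, - 201.26, - 154.49,-391/5,974/11, 95,175, 994/5, 297,694,697, 880.79]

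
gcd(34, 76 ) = 2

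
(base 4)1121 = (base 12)75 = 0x59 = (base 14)65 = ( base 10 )89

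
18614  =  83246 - 64632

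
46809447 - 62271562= - 15462115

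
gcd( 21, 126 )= 21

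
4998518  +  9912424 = 14910942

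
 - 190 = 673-863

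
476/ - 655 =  - 476/655 = - 0.73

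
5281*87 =459447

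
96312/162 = 594 + 14/27  =  594.52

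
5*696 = 3480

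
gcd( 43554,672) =42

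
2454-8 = 2446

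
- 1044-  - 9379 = 8335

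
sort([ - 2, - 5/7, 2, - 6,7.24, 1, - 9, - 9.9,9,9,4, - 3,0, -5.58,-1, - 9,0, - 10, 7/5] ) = [ - 10, - 9.9, - 9, - 9, - 6, - 5.58, - 3, - 2,-1, -5/7,0,0,1,7/5,2,4,7.24,9,9 ]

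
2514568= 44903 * 56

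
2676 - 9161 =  - 6485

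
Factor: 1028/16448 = 2^( - 4) = 1/16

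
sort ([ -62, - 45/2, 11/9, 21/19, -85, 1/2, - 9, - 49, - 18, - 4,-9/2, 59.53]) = [ - 85, - 62, - 49, - 45/2, - 18, - 9, - 9/2 , -4, 1/2, 21/19,  11/9  ,  59.53]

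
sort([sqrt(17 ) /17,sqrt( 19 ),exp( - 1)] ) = [sqrt(17)/17,exp( -1 ), sqrt ( 19 )]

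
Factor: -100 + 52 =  - 2^4*3^1 = - 48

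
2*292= 584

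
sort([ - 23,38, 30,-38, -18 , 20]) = [ - 38, - 23, - 18, 20  ,  30,38] 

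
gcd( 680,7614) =2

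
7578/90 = 421/5  =  84.20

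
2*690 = 1380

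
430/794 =215/397 = 0.54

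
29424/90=4904/15  =  326.93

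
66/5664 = 11/944 = 0.01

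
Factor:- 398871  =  -3^3*11^1*17^1*79^1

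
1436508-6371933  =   - 4935425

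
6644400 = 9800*678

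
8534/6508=1 + 1013/3254 = 1.31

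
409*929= 379961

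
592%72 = 16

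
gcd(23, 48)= 1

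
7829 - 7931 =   -  102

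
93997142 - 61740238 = 32256904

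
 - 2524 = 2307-4831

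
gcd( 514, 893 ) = 1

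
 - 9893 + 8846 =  - 1047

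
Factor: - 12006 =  - 2^1*3^2 * 23^1 * 29^1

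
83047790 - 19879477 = 63168313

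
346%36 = 22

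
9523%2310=283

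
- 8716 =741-9457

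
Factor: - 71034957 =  - 3^2*7^3*23011^1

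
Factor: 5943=3^1*7^1*283^1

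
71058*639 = 45406062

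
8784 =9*976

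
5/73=5/73=0.07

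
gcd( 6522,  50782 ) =2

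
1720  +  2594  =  4314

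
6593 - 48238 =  - 41645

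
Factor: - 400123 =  - 400123^1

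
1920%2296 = 1920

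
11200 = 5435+5765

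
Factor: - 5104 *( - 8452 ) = 2^6*11^1*29^1*2113^1 = 43139008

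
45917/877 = 45917/877 =52.36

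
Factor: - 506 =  - 2^1*11^1*23^1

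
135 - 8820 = -8685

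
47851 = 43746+4105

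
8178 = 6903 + 1275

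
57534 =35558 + 21976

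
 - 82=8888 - 8970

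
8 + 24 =32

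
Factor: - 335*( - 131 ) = 43885 = 5^1*67^1* 131^1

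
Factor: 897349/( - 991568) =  - 2^( - 4)*29^(- 1 )*2137^( - 1 ) * 897349^1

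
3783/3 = 1261 = 1261.00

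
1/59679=1/59679 = 0.00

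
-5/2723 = -1  +  2718/2723 = - 0.00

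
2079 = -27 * ( - 77) 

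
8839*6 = 53034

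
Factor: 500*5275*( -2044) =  - 2^4*5^5*7^1*73^1* 211^1= - 5391050000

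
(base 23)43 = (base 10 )95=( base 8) 137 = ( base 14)6B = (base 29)38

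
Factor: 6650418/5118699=2^1*19^1* 58337^1*1706233^(-1) =2216806/1706233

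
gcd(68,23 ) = 1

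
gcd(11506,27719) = 523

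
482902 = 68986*7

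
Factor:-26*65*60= - 2^3*3^1*5^2*13^2 = -101400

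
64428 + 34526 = 98954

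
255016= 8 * 31877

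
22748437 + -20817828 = 1930609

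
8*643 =5144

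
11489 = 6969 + 4520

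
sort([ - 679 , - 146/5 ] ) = [ -679,-146/5]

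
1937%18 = 11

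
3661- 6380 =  - 2719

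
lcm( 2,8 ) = 8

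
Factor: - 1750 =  -2^1*5^3*7^1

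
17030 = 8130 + 8900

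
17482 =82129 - 64647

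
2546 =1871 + 675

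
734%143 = 19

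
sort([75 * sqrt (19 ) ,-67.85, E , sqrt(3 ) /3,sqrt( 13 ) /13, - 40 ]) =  [ - 67.85, - 40,sqrt (13 ) /13, sqrt(3 )/3, E,75*sqrt(19)]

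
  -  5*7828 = -39140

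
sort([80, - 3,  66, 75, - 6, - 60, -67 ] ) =[ - 67,- 60, - 6, - 3, 66, 75,80]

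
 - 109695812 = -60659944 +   -  49035868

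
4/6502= 2/3251 =0.00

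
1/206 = 1/206 = 0.00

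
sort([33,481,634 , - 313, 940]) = [ - 313, 33, 481, 634, 940] 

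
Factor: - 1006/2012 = -1/2  =  - 2^ ( - 1 )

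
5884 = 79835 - 73951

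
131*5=655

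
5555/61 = 91 + 4/61 = 91.07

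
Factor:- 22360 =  - 2^3*5^1*13^1*43^1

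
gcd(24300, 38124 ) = 108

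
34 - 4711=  - 4677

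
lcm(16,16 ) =16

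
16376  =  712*23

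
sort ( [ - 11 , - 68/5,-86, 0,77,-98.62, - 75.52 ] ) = [- 98.62,  -  86, - 75.52 ,  -  68/5,- 11,0, 77]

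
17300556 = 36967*468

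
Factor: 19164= 2^2  *  3^1*1597^1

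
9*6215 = 55935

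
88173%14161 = 3207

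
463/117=463/117 = 3.96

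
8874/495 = 986/55=17.93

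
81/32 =2+17/32 = 2.53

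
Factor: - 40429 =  - 40429^1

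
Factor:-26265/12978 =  - 85/42 = - 2^( - 1)*3^( - 1 )*5^1*7^( - 1 )*17^1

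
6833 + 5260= 12093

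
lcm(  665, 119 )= 11305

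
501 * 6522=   3267522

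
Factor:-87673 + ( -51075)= -138748 = -2^2*34687^1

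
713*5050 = 3600650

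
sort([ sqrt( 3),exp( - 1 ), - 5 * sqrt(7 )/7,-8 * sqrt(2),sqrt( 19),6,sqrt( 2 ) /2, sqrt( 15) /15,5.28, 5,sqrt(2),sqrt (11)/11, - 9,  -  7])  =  [ -8*sqrt( 2),  -  9, - 7, - 5*sqrt(7)/7,sqrt( 15)/15,sqrt( 11 )/11, exp(-1) , sqrt( 2) /2, sqrt( 2 ), sqrt(3 ), sqrt( 19 ),5,5.28,6]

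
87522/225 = 29174/75 =388.99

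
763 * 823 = 627949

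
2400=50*48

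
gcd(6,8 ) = 2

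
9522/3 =3174 = 3174.00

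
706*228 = 160968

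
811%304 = 203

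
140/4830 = 2/69= 0.03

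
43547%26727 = 16820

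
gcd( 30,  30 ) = 30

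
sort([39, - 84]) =[ - 84 , 39]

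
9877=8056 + 1821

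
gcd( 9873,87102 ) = 9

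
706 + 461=1167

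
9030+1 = 9031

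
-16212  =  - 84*193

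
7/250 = 7/250 = 0.03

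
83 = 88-5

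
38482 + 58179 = 96661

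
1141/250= 4 +141/250 = 4.56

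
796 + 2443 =3239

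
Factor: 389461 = 389461^1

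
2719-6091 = - 3372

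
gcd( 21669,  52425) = 699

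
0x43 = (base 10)67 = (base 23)2L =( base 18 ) 3d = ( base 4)1003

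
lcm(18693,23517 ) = 729027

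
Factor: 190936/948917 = 2^3*19^( - 1 )*29^1*823^1*49943^( - 1 ) 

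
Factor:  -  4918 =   -  2^1*2459^1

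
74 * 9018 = 667332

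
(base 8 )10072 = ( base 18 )CEE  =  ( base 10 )4154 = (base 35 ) 3do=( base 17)e66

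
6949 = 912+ 6037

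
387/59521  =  387/59521 = 0.01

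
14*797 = 11158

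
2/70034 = 1/35017 = 0.00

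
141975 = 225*631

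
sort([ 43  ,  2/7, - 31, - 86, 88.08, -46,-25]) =[ - 86, - 46,-31  ,-25, 2/7,  43, 88.08 ] 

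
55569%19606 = 16357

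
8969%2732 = 773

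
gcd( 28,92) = 4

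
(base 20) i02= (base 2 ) 1110000100010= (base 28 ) 956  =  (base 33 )6k8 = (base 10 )7202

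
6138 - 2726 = 3412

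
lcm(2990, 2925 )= 134550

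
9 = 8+1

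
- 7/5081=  - 7/5081 = - 0.00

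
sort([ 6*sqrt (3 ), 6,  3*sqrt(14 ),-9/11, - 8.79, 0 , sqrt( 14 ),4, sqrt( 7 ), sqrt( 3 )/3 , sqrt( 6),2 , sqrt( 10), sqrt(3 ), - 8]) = [ - 8.79, - 8, - 9/11,  0, sqrt ( 3 )/3,sqrt( 3),  2,  sqrt( 6 ), sqrt(7), sqrt( 10),sqrt( 14), 4,  6,6*sqrt( 3),3*sqrt(14 )]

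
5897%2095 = 1707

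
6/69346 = 3/34673=0.00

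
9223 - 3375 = 5848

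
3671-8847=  - 5176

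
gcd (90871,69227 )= 1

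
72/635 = 72/635  =  0.11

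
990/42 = 165/7= 23.57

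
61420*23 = 1412660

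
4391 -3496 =895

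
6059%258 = 125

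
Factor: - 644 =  - 2^2*7^1*23^1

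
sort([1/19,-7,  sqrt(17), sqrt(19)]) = [-7,1/19,sqrt ( 17 ), sqrt(19)] 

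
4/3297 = 4/3297 = 0.00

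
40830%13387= 669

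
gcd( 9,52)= 1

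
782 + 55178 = 55960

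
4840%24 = 16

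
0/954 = 0 = 0.00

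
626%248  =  130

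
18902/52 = 363 + 1/2 = 363.50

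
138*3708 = 511704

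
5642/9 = 5642/9  =  626.89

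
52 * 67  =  3484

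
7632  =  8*954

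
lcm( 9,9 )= 9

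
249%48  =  9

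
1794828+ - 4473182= - 2678354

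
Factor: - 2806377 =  - 3^1*7^2*17^1 * 1123^1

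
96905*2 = 193810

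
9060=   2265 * 4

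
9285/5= 1857 = 1857.00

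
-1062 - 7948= - 9010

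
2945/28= 105 + 5/28 = 105.18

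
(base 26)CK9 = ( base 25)dkg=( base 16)21c1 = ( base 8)20701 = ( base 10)8641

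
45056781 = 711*63371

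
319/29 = 11 = 11.00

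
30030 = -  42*(-715 )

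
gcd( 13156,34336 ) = 4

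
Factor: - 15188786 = - 2^1*17^1*23^1*19423^1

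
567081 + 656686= 1223767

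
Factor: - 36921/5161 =  -  3^1*13^(-1)*31^1 = - 93/13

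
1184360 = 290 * 4084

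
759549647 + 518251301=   1277800948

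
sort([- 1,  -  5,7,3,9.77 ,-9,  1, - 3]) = [-9,- 5, - 3 , - 1 , 1,3,7,9.77] 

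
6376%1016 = 280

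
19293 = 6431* 3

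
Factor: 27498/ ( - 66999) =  - 2^1 * 23^( - 1)*971^(- 1 )*4583^1 = - 9166/22333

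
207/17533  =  207/17533= 0.01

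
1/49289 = 1/49289 = 0.00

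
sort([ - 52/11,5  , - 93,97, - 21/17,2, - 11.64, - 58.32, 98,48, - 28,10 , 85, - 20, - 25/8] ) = [- 93, - 58.32, - 28, - 20,  -  11.64, - 52/11, - 25/8, - 21/17,2,5,10,48 , 85,  97, 98]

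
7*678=4746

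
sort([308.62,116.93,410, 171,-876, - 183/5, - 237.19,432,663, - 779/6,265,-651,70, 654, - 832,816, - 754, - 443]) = [ - 876, - 832,- 754, - 651,-443,-237.19, - 779/6, - 183/5,  70,116.93, 171,265 , 308.62,410,  432 , 654,663,  816]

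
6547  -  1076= 5471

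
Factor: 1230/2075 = 2^1*3^1*5^( - 1)*41^1 *83^ ( - 1 ) = 246/415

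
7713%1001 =706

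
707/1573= 707/1573 = 0.45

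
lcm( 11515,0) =0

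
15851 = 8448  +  7403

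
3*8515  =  25545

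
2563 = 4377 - 1814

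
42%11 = 9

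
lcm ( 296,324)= 23976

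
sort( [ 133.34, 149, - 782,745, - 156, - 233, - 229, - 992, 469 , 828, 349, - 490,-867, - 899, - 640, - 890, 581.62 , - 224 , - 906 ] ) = [ - 992, - 906, - 899, - 890,  -  867, - 782 , - 640, - 490, - 233, - 229, - 224, - 156, 133.34,149,349 , 469, 581.62,745,828]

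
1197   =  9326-8129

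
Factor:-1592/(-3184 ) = 1/2 = 2^(  -  1 )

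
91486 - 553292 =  - 461806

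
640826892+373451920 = 1014278812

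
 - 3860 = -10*386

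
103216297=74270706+28945591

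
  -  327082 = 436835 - 763917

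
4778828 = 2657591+2121237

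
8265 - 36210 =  - 27945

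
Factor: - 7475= -5^2*13^1*23^1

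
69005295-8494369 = 60510926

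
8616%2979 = 2658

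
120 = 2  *60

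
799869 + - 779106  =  20763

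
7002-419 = 6583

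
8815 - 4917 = 3898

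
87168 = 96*908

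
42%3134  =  42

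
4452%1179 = 915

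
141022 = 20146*7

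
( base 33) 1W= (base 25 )2F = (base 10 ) 65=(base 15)45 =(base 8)101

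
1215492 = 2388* 509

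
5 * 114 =570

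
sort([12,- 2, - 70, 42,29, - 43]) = [ - 70, - 43, - 2,12,29, 42]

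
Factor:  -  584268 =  - 2^2*3^1*181^1*269^1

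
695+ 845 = 1540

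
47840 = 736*65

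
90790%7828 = 4682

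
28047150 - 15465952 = 12581198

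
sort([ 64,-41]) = [ - 41, 64 ] 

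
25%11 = 3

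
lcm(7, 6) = 42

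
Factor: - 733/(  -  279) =3^( - 2)*31^( - 1)*733^1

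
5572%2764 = 44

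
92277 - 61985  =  30292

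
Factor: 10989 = 3^3 * 11^1 * 37^1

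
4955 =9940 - 4985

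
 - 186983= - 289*647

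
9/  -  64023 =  - 1 +21338/21341=- 0.00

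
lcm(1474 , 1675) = 36850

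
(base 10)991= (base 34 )T5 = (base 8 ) 1737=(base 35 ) SB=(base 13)5b3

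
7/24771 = 7/24771 = 0.00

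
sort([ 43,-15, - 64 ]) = [ - 64, - 15, 43]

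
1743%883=860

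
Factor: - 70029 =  - 3^2*31^1*251^1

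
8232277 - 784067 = 7448210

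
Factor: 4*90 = 2^3*3^2*5^1 = 360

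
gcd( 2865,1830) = 15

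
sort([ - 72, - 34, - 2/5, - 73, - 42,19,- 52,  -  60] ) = [ - 73, - 72, - 60, - 52, - 42,-34, - 2/5,19]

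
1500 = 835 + 665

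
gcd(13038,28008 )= 6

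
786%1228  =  786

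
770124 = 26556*29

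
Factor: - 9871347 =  - 3^1*23^1*143063^1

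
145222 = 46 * 3157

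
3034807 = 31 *97897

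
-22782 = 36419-59201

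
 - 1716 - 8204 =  -9920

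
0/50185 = 0 =0.00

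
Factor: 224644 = 2^2 * 7^1 * 71^1*113^1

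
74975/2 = 37487  +  1/2 = 37487.50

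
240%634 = 240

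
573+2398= 2971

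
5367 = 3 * 1789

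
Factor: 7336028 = 2^2* 7^1* 127^1*2063^1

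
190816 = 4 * 47704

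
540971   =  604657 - 63686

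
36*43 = 1548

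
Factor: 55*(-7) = -5^1 * 7^1 * 11^1  =  - 385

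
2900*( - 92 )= - 266800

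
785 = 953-168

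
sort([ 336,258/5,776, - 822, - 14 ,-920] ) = [-920,-822, - 14,258/5, 336, 776]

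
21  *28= 588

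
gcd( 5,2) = 1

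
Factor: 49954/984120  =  2^( - 2)*3^(  -  1)*5^( - 1 )* 59^( - 1 )*139^(  -  1 )*24977^1 = 24977/492060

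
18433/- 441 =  - 42 + 89/441 = - 41.80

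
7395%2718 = 1959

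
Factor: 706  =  2^1 * 353^1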